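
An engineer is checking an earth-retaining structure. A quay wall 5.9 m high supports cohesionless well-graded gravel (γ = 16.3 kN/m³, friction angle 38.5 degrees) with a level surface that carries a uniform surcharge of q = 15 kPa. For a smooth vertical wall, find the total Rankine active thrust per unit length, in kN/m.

86.6 kN/m

K_a = tan²(45° − φ/2) = 0.2327.
Soil triangle: ½ K_a γ H² = 0.5×0.2327×16.3×5.9² = 66.00 kN/m.
Surcharge rectangle: K_a q H = 0.2327×15×5.9 = 20.59 kN/m.
Total = 66.00 + 20.59 = 86.59 kN/m.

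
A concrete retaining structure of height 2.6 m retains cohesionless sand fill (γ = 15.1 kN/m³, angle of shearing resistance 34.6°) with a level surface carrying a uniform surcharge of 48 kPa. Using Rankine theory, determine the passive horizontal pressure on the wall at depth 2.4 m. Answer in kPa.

306 kPa

K_p = (1 + sin φ)/(1 − sin φ) = 3.628.
σ_v = γz + q = 15.1 × 2.4 + 48 = 84.24 kPa.
σ_h = K_p σ_v = 3.628 × 84.24 = 305.6 kPa.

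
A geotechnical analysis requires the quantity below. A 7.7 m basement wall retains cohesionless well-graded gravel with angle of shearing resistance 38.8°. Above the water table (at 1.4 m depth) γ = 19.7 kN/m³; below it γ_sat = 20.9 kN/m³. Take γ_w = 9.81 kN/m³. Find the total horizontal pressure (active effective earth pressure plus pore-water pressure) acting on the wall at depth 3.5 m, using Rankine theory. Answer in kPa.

32.3 kPa

K_a = (1 − sin φ)/(1 + sin φ) = 0.2296.
γ' = 20.9 − 9.81 = 11.09 kN/m³.
Effective vertical stress at 3.5 m: σ'_v = 19.7×1.4 + 11.09×2.10 = 50.87 kPa.
σ'_h = K_a σ'_v = 0.2296 × 50.87 = 11.68 kPa; u = γ_w × 2.10 = 20.60 kPa.
Total σ_h = 11.68 + 20.60 = 32.28 kPa.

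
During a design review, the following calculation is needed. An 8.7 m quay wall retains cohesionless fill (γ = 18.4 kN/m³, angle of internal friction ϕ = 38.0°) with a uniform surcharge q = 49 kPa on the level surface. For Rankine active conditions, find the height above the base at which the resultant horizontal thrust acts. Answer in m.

3.45 m

K_a = 0.2379.
Triangular part P₁ = ½K_aγH² = 165.6 at H/3 = 2.900 m; rectangular part P₂ = K_a q H = 101.4 at H/2 = 4.350 m.
ȳ = (P₁·2.900 + P₂·4.350)/(P₁+P₂) = 3.451 m.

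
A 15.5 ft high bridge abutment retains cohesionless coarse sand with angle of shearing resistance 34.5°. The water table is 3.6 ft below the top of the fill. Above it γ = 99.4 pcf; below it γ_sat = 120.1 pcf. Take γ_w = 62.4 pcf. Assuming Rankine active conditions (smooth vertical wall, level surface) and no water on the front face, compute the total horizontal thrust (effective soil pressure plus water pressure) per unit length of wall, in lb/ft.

K_a = tan²(45° − φ/2) = 0.2768.
γ' = 120.1 − 62.4 = 57.70 pcf. Depth below WT = 11.9 ft.
σ'_h at WT = K_a γ d_w = 99.05 psf; at base = 99.05 + K_a γ' × 11.9 = 289.1 psf.
P₁ (0–3.6 ft) = ½×99.05×3.6 = 178.3. P₂ (3.6–15.5 ft) = ½(99.05+289.1)×11.9 = 2310.
P_w = ½ γ_w h₂² = 0.5×62.4×11.9² = 4418. Total = 178.3+2310+4418 = 6906 lb/ft.

6910 lb/ft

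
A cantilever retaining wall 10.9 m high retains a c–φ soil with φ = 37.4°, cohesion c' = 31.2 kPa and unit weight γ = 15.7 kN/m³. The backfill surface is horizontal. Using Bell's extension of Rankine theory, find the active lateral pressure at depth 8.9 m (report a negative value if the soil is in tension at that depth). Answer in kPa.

K_a = (1 − sin φ)/(1 + sin φ) = 0.2443.
σ_a = K_a γ z − 2c√K_a = 0.2443×15.7×8.9 − 2×31.2×0.4942 = 3.291 kPa.

3.29 kPa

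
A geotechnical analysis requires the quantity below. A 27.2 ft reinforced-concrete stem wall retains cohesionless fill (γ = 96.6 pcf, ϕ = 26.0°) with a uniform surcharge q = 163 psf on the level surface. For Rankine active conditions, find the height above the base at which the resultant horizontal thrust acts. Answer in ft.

K_a = 0.3905.
Triangular part P₁ = ½K_aγH² = 13950 at H/3 = 9.067 ft; rectangular part P₂ = K_a q H = 1731 at H/2 = 13.60 ft.
ȳ = (P₁·9.067 + P₂·13.60)/(P₁+P₂) = 9.567 ft.

9.57 ft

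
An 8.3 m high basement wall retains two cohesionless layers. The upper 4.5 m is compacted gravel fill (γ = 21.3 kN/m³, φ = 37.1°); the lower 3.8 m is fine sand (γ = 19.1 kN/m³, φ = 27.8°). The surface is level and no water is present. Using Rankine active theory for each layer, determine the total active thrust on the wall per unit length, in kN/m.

236 kN/m

K_a1 = tan²(45°−37.1°/2) = 0.2475; K_a2 = tan²(45°−27.8°/2) = 0.3639.
Layer 1: σ at base = K_a1 γ₁ h₁ = 23.72 kPa; P₁ = ½×23.72×4.5 = 53.38.
Layer 2: σ_v at top = γ₁h₁ = 95.85; σ_h top = K_a2×95.85 = 34.88; σ_h base = K_a2×(95.85+19.1×3.8) = 61.29.
P₂ = ½(34.88+61.29)×3.8 = 182.7. Total P_a = 53.38+182.7 = 236.1 kN/m.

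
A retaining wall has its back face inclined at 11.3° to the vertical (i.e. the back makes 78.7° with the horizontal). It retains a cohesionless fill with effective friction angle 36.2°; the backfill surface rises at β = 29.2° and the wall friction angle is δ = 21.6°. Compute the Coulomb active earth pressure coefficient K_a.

0.552

K_a = sin²(α+φ) / [sin²α · sin(α−δ) · (1 + √{sin(φ+δ)sin(φ−β) / (sin(α−δ)sin(α+β))})²].
With α = 78.7°, φ = 36.2°, δ = 21.6°, β = 29.2°: K_a = 0.5515.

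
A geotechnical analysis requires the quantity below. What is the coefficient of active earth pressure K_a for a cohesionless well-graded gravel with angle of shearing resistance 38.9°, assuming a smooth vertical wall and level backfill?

0.229

K_a = tan²(45° − φ/2) = tan²(25.55°) = 0.2285.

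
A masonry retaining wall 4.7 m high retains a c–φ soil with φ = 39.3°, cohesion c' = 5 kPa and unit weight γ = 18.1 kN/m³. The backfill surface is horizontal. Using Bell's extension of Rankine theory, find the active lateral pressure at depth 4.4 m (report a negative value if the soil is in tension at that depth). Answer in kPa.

13.1 kPa

K_a = (1 − sin φ)/(1 + sin φ) = 0.2245.
σ_a = K_a γ z − 2c√K_a = 0.2245×18.1×4.4 − 2×5×0.4738 = 13.14 kPa.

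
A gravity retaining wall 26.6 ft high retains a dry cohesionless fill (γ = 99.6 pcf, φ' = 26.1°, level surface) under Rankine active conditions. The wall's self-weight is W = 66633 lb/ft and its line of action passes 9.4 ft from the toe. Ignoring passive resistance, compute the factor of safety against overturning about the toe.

5.15

K_a = tan²(45° − 26.1°/2) = 0.3889.
P_a = ½K_aγH² = 0.5×0.3889×99.6×26.6² = 13710 lb/ft, acting at H/3 = 8.867 ft above the base.
Overturning moment M_o = P_a × H/3 = 13710 × 8.867 = 121500.
Resisting moment M_r = W × 9.4 = 66633 × 9.4 = 626400.
FS_overturning = M_r/M_o = 626400/121500 = 5.154.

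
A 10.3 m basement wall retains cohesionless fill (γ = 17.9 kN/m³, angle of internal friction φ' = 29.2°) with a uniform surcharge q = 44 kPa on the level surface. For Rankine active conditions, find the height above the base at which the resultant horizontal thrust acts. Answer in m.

K_a = 0.3442.
Triangular part P₁ = ½K_aγH² = 326.8 at H/3 = 3.433 m; rectangular part P₂ = K_a q H = 156.0 at H/2 = 5.150 m.
ȳ = (P₁·3.433 + P₂·5.150)/(P₁+P₂) = 3.988 m.

3.99 m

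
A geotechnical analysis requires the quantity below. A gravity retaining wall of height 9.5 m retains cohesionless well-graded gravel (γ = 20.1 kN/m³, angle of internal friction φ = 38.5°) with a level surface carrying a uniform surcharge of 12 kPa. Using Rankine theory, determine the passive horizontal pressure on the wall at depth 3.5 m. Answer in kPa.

354 kPa

K_p = (1 + sin φ)/(1 − sin φ) = 4.298.
σ_v = γz + q = 20.1 × 3.5 + 12 = 82.35 kPa.
σ_h = K_p σ_v = 4.298 × 82.35 = 354.0 kPa.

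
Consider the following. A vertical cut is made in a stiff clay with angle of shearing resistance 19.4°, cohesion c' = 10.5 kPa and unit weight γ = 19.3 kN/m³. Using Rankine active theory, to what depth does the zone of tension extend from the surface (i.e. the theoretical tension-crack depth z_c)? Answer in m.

K_a = tan²(45° − 19.4°/2) = 0.5013; √K_a = 0.7080.
The active pressure is zero where K_a γ z = 2c√K_a, so z_c = 2c/(γ√K_a) = 2×10.5/(19.3×0.7080) = 1.537 m.

1.54 m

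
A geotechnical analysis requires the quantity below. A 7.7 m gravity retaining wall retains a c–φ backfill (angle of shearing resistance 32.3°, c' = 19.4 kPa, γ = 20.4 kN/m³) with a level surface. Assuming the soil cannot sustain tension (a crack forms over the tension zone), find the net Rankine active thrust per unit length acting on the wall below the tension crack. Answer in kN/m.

55.8 kN/m

K_a = 0.3035; √K_a = 0.5509.
Tension-crack depth z_c = 2c/(γ√K_a) = 2×19.4/(20.4×0.5509) = 3.453 m.
σ_a at base = K_a γ H − 2c√K_a = 0.3035×20.4×7.7 − 2×19.4×0.5509 = 26.30 kPa.
P_a = ½ × 26.30 × (H − z_c) = 0.5×26.30×4.247 = 55.85 kN/m.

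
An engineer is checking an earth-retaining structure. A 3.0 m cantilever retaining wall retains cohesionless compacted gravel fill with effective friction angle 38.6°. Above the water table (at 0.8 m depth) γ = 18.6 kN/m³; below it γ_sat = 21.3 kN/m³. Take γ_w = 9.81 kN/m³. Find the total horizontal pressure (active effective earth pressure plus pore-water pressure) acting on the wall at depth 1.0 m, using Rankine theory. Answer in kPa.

K_a = (1 − sin φ)/(1 + sin φ) = 0.2316.
γ' = 21.3 − 9.81 = 11.49 kN/m³.
Effective vertical stress at 1.0 m: σ'_v = 18.6×0.8 + 11.49×0.200 = 17.18 kPa.
σ'_h = K_a σ'_v = 0.2316 × 17.18 = 3.979 kPa; u = γ_w × 0.200 = 1.962 kPa.
Total σ_h = 3.979 + 1.962 = 5.941 kPa.

5.94 kPa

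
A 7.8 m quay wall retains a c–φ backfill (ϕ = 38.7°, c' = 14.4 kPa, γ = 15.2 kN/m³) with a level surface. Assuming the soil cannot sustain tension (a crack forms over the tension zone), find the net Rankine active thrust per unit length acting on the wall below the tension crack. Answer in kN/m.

26.0 kN/m

K_a = 0.2306; √K_a = 0.4802.
Tension-crack depth z_c = 2c/(γ√K_a) = 2×14.4/(15.2×0.4802) = 3.946 m.
σ_a at base = K_a γ H − 2c√K_a = 0.2306×15.2×7.8 − 2×14.4×0.4802 = 13.51 kPa.
P_a = ½ × 13.51 × (H − z_c) = 0.5×13.51×3.854 = 26.03 kN/m.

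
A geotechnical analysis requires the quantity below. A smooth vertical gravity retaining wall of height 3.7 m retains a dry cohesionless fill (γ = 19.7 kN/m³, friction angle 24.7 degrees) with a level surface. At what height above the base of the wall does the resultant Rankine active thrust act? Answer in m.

1.23 m

K_a = 0.4106.
The pressure distribution is triangular, so the resultant acts at H/3 above the base = 3.7/3 = 1.233 m.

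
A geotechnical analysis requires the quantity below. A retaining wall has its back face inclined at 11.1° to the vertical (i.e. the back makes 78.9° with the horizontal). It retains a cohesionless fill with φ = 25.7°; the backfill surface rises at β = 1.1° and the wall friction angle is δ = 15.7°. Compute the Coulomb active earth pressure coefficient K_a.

0.448

K_a = sin²(α+φ) / [sin²α · sin(α−δ) · (1 + √{sin(φ+δ)sin(φ−β) / (sin(α−δ)sin(α+β))})²].
With α = 78.9°, φ = 25.7°, δ = 15.7°, β = 1.1°: K_a = 0.4479.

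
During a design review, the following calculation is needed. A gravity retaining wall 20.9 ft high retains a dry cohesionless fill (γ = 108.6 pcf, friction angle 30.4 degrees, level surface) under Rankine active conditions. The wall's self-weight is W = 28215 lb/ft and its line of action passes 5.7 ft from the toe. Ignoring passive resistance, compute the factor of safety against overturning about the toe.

K_a = tan²(45° − 30.4°/2) = 0.3280.
P_a = ½K_aγH² = 0.5×0.3280×108.6×20.9² = 7780 lb/ft, acting at H/3 = 6.967 ft above the base.
Overturning moment M_o = P_a × H/3 = 7780 × 6.967 = 54200.
Resisting moment M_r = W × 5.7 = 28215 × 5.7 = 160800.
FS_overturning = M_r/M_o = 160800/54200 = 2.967.

2.97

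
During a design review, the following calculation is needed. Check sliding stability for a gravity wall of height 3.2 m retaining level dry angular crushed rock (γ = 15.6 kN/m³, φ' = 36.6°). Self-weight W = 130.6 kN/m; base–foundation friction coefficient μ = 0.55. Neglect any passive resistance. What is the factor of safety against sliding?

3.56

K_a = tan²(45° − 36.6°/2) = 0.2530.
P_a = ½K_aγH² = 0.5×0.2530×15.6×3.2² = 20.20 kN/m, acting at H/3 = 1.067 m above the base.
FS_sliding = μW / P_a = 0.55×130.6 / 20.20 = 3.555.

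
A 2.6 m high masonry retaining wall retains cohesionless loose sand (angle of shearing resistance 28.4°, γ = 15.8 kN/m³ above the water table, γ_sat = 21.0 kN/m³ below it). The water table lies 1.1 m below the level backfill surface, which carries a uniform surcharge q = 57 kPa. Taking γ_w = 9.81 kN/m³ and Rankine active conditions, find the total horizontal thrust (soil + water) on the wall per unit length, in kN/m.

K_a = tan²(45° − φ/2) = 0.3554.
γ' = 21.0 − 9.81 = 11.19 kN/m³. h₂ = H − d_w = 1.5 m.
σ'_h: at surface K_a·q = 20.26; at WT K_a(q+γd_w) = 26.43; at base K_a(q+γd_w+γ'h₂) = 32.40 kPa.
P₁ = ½(20.26+26.43)×1.1 = 25.68; P₂ = ½(26.43+32.40)×1.5 = 44.12; P_w = ½γ_w h₂² = 11.04.
Total = 25.68+44.12+11.04 = 80.83 kN/m.

80.8 kN/m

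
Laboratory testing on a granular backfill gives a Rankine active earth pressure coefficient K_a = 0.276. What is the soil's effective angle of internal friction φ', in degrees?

K_a = tan²(45° − φ/2) ⇒ 45° − φ/2 = arctan(√0.276) = 27.72°.
φ = 2(45° − 27.72°) = 34.57°.

34.6°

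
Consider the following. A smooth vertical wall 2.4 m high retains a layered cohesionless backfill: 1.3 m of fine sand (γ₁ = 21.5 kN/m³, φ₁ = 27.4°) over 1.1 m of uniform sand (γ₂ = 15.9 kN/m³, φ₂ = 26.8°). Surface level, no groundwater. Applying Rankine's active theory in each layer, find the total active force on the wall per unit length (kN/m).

K_a1 = tan²(45°−27.4°/2) = 0.3697; K_a2 = tan²(45°−26.8°/2) = 0.3785.
Layer 1: σ at base = K_a1 γ₁ h₁ = 10.33 kPa; P₁ = ½×10.33×1.3 = 6.716.
Layer 2: σ_v at top = γ₁h₁ = 27.95; σ_h top = K_a2×27.95 = 10.58; σ_h base = K_a2×(27.95+15.9×1.1) = 17.20.
P₂ = ½(10.58+17.20)×1.1 = 15.28. Total P_a = 6.716+15.28 = 21.99 kN/m.

22.0 kN/m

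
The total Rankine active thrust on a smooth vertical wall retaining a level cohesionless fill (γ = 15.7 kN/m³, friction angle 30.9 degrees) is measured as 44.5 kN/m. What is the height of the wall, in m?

K_a = 0.3214. P_a = ½ K_a γ H² ⇒ H = √(2P_a/(K_a γ)).
H = √(2×44.5/(0.3214×15.7)) = 4.200 m.

4.20 m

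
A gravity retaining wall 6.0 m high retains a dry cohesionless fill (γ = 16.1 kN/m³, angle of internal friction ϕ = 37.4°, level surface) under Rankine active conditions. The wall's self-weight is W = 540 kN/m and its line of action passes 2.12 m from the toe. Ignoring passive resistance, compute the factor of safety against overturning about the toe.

8.09

K_a = tan²(45° − 37.4°/2) = 0.2443.
P_a = ½K_aγH² = 0.5×0.2443×16.1×6.0² = 70.79 kN/m, acting at H/3 = 2.000 m above the base.
Overturning moment M_o = P_a × H/3 = 70.79 × 2.000 = 141.6.
Resisting moment M_r = W × 2.12 = 540 × 2.12 = 1145.
FS_overturning = M_r/M_o = 1145/141.6 = 8.086.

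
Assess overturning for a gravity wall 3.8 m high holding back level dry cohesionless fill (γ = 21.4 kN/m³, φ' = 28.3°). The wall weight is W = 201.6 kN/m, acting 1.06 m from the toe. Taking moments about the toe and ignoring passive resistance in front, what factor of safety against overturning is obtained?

K_a = tan²(45° − 28.3°/2) = 0.3568.
P_a = ½K_aγH² = 0.5×0.3568×21.4×3.8² = 55.12 kN/m, acting at H/3 = 1.267 m above the base.
Overturning moment M_o = P_a × H/3 = 55.12 × 1.267 = 69.82.
Resisting moment M_r = W × 1.06 = 201.6 × 1.06 = 213.7.
FS_overturning = M_r/M_o = 213.7/69.82 = 3.061.

3.06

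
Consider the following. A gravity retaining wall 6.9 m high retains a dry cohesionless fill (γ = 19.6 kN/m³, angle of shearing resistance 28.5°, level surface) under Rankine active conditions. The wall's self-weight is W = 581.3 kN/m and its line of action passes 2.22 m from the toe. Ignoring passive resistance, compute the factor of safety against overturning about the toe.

K_a = tan²(45° − 28.5°/2) = 0.3540.
P_a = ½K_aγH² = 0.5×0.3540×19.6×6.9² = 165.1 kN/m, acting at H/3 = 2.300 m above the base.
Overturning moment M_o = P_a × H/3 = 165.1 × 2.300 = 379.8.
Resisting moment M_r = W × 2.22 = 581.3 × 2.22 = 1290.
FS_overturning = M_r/M_o = 1290/379.8 = 3.397.

3.40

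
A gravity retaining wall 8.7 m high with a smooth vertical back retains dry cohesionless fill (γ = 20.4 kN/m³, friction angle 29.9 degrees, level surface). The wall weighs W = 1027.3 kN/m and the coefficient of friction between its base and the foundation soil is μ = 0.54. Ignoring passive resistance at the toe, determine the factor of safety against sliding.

K_a = tan²(45° − 29.9°/2) = 0.3347.
P_a = ½K_aγH² = 0.5×0.3347×20.4×8.7² = 258.4 kN/m, acting at H/3 = 2.900 m above the base.
FS_sliding = μW / P_a = 0.54×1027.3 / 258.4 = 2.147.

2.15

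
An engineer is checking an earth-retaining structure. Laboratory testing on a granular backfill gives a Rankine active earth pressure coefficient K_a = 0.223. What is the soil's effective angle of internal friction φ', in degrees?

K_a = tan²(45° − φ/2) ⇒ 45° − φ/2 = arctan(√0.223) = 25.28°.
φ = 2(45° − 25.28°) = 39.44°.

39.4°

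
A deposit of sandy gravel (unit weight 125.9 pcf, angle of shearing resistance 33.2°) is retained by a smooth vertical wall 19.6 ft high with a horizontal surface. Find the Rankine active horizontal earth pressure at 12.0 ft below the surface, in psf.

442 psf

K_a = (1 − sin φ)/(1 + sin φ) = 0.2924.
σ_h = K_a γ z = 0.2924 × 125.9 × 12.0 = 441.7 psf.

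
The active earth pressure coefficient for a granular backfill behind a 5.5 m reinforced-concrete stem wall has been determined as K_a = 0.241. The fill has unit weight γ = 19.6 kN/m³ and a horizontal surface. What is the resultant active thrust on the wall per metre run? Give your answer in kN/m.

71.4 kN/m

P = ½ K_a γ H² = 0.5 × 0.241 × 19.6 × 5.5² = 71.44 kN/m.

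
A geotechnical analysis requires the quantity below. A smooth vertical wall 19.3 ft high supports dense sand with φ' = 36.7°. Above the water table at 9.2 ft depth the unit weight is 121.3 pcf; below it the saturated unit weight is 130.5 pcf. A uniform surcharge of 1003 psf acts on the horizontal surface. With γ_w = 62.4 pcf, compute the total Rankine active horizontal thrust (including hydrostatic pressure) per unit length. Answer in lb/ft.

13100 lb/ft

K_a = tan²(45° − φ/2) = 0.2519.
γ' = 130.5 − 62.4 = 68.10 pcf. h₂ = H − d_w = 10.1 ft.
σ'_h: at surface K_a·q = 252.6; at WT K_a(q+γd_w) = 533.7; at base K_a(q+γd_w+γ'h₂) = 706.9 psf.
P₁ = ½(252.6+533.7)×9.2 = 3617; P₂ = ½(533.7+706.9)×10.1 = 6265; P_w = ½γ_w h₂² = 3183.
Total = 3617+6265+3183 = 13060 lb/ft.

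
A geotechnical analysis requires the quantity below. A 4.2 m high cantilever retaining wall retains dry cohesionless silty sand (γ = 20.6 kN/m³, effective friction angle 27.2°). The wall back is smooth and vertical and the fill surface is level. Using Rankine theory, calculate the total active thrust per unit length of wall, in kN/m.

K_a = tan²(45° − φ/2) = 0.3726.
P_a = ½ K_a γ H² = 0.5 × 0.3726 × 20.6 × 4.2² = 67.70 kN/m.

67.7 kN/m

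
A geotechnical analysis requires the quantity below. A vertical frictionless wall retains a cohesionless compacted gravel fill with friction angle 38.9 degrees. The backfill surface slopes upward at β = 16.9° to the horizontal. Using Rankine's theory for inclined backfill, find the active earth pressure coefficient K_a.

K_a = cos β · (cos β − √(cos²β − cos²φ)) / (cos β + √(cos²β − cos²φ)).
cos β = 0.9568, cos φ = 0.7782, √(cos²β − cos²φ) = 0.5566.
K_a = 0.9568 × (0.9568 − 0.5566)/(0.9568 + 0.5566) = 0.2530.

0.253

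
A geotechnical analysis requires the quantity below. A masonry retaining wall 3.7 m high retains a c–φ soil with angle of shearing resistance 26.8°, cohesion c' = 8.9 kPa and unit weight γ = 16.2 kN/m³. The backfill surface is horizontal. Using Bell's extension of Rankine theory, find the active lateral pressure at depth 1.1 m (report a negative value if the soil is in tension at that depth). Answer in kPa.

-4.21 kPa

K_a = (1 − sin φ)/(1 + sin φ) = 0.3785.
σ_a = K_a γ z − 2c√K_a = 0.3785×16.2×1.1 − 2×8.9×0.6152 = -4.206 kPa.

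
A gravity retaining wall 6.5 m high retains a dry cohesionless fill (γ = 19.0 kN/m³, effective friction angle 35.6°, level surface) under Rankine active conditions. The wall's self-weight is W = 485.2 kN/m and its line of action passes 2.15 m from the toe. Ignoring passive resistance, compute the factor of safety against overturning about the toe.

K_a = tan²(45° − 35.6°/2) = 0.2641.
P_a = ½K_aγH² = 0.5×0.2641×19.0×6.5² = 106.0 kN/m, acting at H/3 = 2.167 m above the base.
Overturning moment M_o = P_a × H/3 = 106.0 × 2.167 = 229.7.
Resisting moment M_r = W × 2.15 = 485.2 × 2.15 = 1043.
FS_overturning = M_r/M_o = 1043/229.7 = 4.542.

4.54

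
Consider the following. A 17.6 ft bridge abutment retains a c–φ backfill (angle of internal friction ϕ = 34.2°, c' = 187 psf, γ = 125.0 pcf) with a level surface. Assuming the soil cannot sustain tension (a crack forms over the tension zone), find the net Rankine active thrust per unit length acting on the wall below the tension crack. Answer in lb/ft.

K_a = 0.2803; √K_a = 0.5295.
Tension-crack depth z_c = 2c/(γ√K_a) = 2×187/(125.0×0.5295) = 5.651 ft.
σ_a at base = K_a γ H − 2c√K_a = 0.2803×125.0×17.6 − 2×187×0.5295 = 418.7 psf.
P_a = ½ × 418.7 × (H − z_c) = 0.5×418.7×11.95 = 2502 lb/ft.

2500 lb/ft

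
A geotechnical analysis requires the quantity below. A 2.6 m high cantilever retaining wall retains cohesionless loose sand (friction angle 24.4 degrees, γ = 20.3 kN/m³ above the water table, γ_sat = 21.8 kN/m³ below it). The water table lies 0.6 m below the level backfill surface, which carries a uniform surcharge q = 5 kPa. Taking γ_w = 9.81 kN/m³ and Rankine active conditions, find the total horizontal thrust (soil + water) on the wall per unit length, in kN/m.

K_a = tan²(45° − φ/2) = 0.4153.
γ' = 21.8 − 9.81 = 11.99 kN/m³. h₂ = H − d_w = 2.0 m.
σ'_h: at surface K_a·q = 2.077; at WT K_a(q+γd_w) = 7.135; at base K_a(q+γd_w+γ'h₂) = 17.09 kPa.
P₁ = ½(2.077+7.135)×0.6 = 2.764; P₂ = ½(7.135+17.09)×2.0 = 24.23; P_w = ½γ_w h₂² = 19.62.
Total = 2.764+24.23+19.62 = 46.61 kN/m.

46.6 kN/m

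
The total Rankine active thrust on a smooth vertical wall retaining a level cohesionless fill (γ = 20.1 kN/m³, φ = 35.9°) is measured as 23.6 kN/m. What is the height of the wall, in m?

3.00 m

K_a = 0.2607. P_a = ½ K_a γ H² ⇒ H = √(2P_a/(K_a γ)).
H = √(2×23.6/(0.2607×20.1)) = 3.001 m.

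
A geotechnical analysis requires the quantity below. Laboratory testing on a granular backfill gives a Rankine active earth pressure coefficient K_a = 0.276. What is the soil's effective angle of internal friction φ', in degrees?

K_a = tan²(45° − φ/2) ⇒ 45° − φ/2 = arctan(√0.276) = 27.72°.
φ = 2(45° − 27.72°) = 34.57°.

34.6°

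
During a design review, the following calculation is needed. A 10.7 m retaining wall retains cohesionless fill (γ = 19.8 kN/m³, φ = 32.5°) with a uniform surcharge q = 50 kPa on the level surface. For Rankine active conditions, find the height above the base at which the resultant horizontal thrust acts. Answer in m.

4.14 m

K_a = 0.3010.
Triangular part P₁ = ½K_aγH² = 341.1 at H/3 = 3.567 m; rectangular part P₂ = K_a q H = 161.0 at H/2 = 5.350 m.
ȳ = (P₁·3.567 + P₂·5.350)/(P₁+P₂) = 4.139 m.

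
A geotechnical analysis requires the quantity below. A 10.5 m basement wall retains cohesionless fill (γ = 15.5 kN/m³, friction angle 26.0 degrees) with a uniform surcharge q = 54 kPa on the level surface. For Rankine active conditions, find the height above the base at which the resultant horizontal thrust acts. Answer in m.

4.20 m

K_a = 0.3905.
Triangular part P₁ = ½K_aγH² = 333.6 at H/3 = 3.500 m; rectangular part P₂ = K_a q H = 221.4 at H/2 = 5.250 m.
ȳ = (P₁·3.500 + P₂·5.250)/(P₁+P₂) = 4.198 m.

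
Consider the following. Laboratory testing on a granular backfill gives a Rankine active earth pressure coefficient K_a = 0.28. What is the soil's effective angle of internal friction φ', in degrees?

K_a = tan²(45° − φ/2) ⇒ 45° − φ/2 = arctan(√0.28) = 27.89°.
φ = 2(45° − 27.89°) = 34.23°.

34.2°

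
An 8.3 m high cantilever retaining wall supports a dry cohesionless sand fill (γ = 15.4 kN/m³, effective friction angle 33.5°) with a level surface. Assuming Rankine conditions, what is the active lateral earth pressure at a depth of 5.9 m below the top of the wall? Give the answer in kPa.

26.2 kPa

K_a = (1 − sin φ)/(1 + sin φ) = 0.2887.
σ_h = K_a γ z = 0.2887 × 15.4 × 5.9 = 26.23 kPa.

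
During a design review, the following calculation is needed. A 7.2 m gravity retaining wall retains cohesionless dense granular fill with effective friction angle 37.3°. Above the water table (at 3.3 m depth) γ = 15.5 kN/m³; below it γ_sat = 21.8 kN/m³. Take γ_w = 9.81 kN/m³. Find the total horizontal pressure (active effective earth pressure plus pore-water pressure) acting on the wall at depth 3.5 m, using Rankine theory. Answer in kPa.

15.1 kPa

K_a = (1 − sin φ)/(1 + sin φ) = 0.2453.
γ' = 21.8 − 9.81 = 11.99 kN/m³.
Effective vertical stress at 3.5 m: σ'_v = 15.5×3.3 + 11.99×0.200 = 53.55 kPa.
σ'_h = K_a σ'_v = 0.2453 × 53.55 = 13.14 kPa; u = γ_w × 0.200 = 1.962 kPa.
Total σ_h = 13.14 + 1.962 = 15.10 kPa.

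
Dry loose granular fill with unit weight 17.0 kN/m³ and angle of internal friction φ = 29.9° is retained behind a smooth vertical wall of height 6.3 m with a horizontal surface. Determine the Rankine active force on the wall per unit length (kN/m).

113 kN/m

K_a = tan²(45° − φ/2) = 0.3347.
P_a = ½ K_a γ H² = 0.5 × 0.3347 × 17.0 × 6.3² = 112.9 kN/m.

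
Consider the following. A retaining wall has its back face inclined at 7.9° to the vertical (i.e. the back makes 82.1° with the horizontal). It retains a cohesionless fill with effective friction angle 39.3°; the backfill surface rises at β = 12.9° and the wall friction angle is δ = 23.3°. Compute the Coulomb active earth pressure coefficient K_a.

K_a = sin²(α+φ) / [sin²α · sin(α−δ) · (1 + √{sin(φ+δ)sin(φ−β) / (sin(α−δ)sin(α+β))})²].
With α = 82.1°, φ = 39.3°, δ = 23.3°, β = 12.9°: K_a = 0.3074.

0.307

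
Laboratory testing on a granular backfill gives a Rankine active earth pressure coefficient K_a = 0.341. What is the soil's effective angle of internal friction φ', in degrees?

K_a = tan²(45° − φ/2) ⇒ 45° − φ/2 = arctan(√0.341) = 30.28°.
φ = 2(45° − 30.28°) = 29.43°.

29.4°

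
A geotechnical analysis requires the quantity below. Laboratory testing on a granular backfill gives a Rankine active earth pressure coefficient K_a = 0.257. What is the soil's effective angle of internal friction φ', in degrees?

K_a = tan²(45° − φ/2) ⇒ 45° − φ/2 = arctan(√0.257) = 26.88°.
φ = 2(45° − 26.88°) = 36.23°.

36.2°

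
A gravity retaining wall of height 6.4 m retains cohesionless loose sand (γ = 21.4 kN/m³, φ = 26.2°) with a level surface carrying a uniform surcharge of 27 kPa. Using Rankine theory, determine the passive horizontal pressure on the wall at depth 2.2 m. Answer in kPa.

K_p = (1 + sin φ)/(1 − sin φ) = 2.581.
σ_v = γz + q = 21.4 × 2.2 + 27 = 74.08 kPa.
σ_h = K_p σ_v = 2.581 × 74.08 = 191.2 kPa.

191 kPa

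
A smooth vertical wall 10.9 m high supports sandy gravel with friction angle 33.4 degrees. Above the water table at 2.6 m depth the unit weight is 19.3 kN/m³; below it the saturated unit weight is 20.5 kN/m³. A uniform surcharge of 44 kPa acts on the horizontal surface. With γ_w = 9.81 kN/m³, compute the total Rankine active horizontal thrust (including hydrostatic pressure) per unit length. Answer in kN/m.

723 kN/m

K_a = tan²(45° − φ/2) = 0.2899.
γ' = 20.5 − 9.81 = 10.69 kN/m³. h₂ = H − d_w = 8.3 m.
σ'_h: at surface K_a·q = 12.76; at WT K_a(q+γd_w) = 27.30; at base K_a(q+γd_w+γ'h₂) = 53.03 kPa.
P₁ = ½(12.76+27.30)×2.6 = 52.08; P₂ = ½(27.30+53.03)×8.3 = 333.4; P_w = ½γ_w h₂² = 337.9.
Total = 52.08+333.4+337.9 = 723.4 kN/m.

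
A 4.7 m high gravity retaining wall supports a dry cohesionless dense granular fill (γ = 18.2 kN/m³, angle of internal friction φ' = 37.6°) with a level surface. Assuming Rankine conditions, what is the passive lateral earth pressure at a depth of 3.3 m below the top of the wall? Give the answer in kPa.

248 kPa

K_p = (1 + sin φ)/(1 − sin φ) = 4.130.
σ_h = K_p γ z = 4.130 × 18.2 × 3.3 = 248.1 kPa.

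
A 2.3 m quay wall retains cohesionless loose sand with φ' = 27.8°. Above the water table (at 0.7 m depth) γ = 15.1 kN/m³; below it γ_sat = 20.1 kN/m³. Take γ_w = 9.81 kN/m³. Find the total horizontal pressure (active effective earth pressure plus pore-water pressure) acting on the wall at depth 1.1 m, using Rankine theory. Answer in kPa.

9.27 kPa

K_a = (1 − sin φ)/(1 + sin φ) = 0.3639.
γ' = 20.1 − 9.81 = 10.29 kN/m³.
Effective vertical stress at 1.1 m: σ'_v = 15.1×0.7 + 10.29×0.400 = 14.69 kPa.
σ'_h = K_a σ'_v = 0.3639 × 14.69 = 5.344 kPa; u = γ_w × 0.400 = 3.924 kPa.
Total σ_h = 5.344 + 3.924 = 9.268 kPa.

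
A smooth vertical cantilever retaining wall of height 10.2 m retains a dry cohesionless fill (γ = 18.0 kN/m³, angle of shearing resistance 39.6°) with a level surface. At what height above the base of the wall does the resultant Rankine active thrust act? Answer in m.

3.40 m

K_a = 0.2214.
The pressure distribution is triangular, so the resultant acts at H/3 above the base = 10.2/3 = 3.400 m.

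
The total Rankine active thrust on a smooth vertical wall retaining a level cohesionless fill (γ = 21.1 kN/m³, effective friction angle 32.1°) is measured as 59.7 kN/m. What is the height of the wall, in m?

K_a = 0.3060. P_a = ½ K_a γ H² ⇒ H = √(2P_a/(K_a γ)).
H = √(2×59.7/(0.3060×21.1)) = 4.300 m.

4.30 m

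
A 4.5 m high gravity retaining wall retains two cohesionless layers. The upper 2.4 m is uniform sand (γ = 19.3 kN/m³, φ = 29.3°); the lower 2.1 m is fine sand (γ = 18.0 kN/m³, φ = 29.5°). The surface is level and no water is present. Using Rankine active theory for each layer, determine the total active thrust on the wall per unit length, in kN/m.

65.6 kN/m

K_a1 = tan²(45°−29.3°/2) = 0.3428; K_a2 = tan²(45°−29.5°/2) = 0.3401.
Layer 1: σ at base = K_a1 γ₁ h₁ = 15.88 kPa; P₁ = ½×15.88×2.4 = 19.06.
Layer 2: σ_v at top = γ₁h₁ = 46.32; σ_h top = K_a2×46.32 = 15.75; σ_h base = K_a2×(46.32+18.0×2.1) = 28.61.
P₂ = ½(15.75+28.61)×2.1 = 46.58. Total P_a = 19.06+46.58 = 65.64 kN/m.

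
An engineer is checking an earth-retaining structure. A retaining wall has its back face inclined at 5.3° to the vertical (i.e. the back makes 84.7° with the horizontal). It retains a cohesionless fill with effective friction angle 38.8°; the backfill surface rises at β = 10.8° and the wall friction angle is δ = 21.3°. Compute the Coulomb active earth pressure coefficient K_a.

K_a = sin²(α+φ) / [sin²α · sin(α−δ) · (1 + √{sin(φ+δ)sin(φ−β) / (sin(α−δ)sin(α+β))})²].
With α = 84.7°, φ = 38.8°, δ = 21.3°, β = 10.8°: K_a = 0.2792.

0.279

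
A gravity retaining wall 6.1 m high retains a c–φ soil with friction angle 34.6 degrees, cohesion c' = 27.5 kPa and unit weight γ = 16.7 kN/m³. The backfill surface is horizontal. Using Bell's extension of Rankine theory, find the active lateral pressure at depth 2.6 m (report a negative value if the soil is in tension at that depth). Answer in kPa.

K_a = (1 − sin φ)/(1 + sin φ) = 0.2756.
σ_a = K_a γ z − 2c√K_a = 0.2756×16.7×2.6 − 2×27.5×0.5250 = -16.91 kPa.

-16.9 kPa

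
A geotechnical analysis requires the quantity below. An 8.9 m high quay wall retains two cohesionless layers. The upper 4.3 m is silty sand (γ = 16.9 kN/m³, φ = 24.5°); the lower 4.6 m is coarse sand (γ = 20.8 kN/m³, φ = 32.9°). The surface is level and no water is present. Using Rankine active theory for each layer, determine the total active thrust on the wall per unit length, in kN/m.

229 kN/m

K_a1 = tan²(45°−24.5°/2) = 0.4137; K_a2 = tan²(45°−32.9°/2) = 0.2960.
Layer 1: σ at base = K_a1 γ₁ h₁ = 30.07 kPa; P₁ = ½×30.07×4.3 = 64.64.
Layer 2: σ_v at top = γ₁h₁ = 72.67; σ_h top = K_a2×72.67 = 21.51; σ_h base = K_a2×(72.67+20.8×4.6) = 49.84.
P₂ = ½(21.51+49.84)×4.6 = 164.1. Total P_a = 64.64+164.1 = 228.7 kN/m.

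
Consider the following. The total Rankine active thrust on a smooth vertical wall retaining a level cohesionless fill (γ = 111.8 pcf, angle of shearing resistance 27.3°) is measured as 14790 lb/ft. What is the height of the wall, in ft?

26.7 ft

K_a = 0.3711. P_a = ½ K_a γ H² ⇒ H = √(2P_a/(K_a γ)).
H = √(2×14790/(0.3711×111.8)) = 26.70 ft.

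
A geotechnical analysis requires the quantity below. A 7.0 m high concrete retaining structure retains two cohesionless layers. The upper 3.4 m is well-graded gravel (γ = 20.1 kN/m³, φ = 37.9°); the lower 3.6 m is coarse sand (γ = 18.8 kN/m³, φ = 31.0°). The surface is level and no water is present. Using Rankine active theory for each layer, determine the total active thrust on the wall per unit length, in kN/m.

146 kN/m

K_a1 = tan²(45°−37.9°/2) = 0.2389; K_a2 = tan²(45°−31.0°/2) = 0.3201.
Layer 1: σ at base = K_a1 γ₁ h₁ = 16.33 kPa; P₁ = ½×16.33×3.4 = 27.76.
Layer 2: σ_v at top = γ₁h₁ = 68.34; σ_h top = K_a2×68.34 = 21.88; σ_h base = K_a2×(68.34+18.8×3.6) = 43.54.
P₂ = ½(21.88+43.54)×3.6 = 117.7. Total P_a = 27.76+117.7 = 145.5 kN/m.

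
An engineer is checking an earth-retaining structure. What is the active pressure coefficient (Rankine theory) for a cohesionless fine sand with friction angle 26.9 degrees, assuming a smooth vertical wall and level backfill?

0.377

K_a = tan²(45° − φ/2) = tan²(31.55°) = 0.3770.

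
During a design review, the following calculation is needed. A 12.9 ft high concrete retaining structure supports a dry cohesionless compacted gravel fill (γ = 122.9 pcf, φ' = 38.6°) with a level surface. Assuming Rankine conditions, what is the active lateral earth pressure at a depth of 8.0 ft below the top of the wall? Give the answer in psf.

228 psf

K_a = (1 − sin φ)/(1 + sin φ) = 0.2316.
σ_h = K_a γ z = 0.2316 × 122.9 × 8.0 = 227.7 psf.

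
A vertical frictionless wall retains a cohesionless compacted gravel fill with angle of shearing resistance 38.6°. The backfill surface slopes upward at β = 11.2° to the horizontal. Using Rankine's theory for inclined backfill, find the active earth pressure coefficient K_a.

K_a = cos β · (cos β − √(cos²β − cos²φ)) / (cos β + √(cos²β − cos²φ)).
cos β = 0.9810, cos φ = 0.7815, √(cos²β − cos²φ) = 0.5929.
K_a = 0.9810 × (0.9810 − 0.5929)/(0.9810 + 0.5929) = 0.2419.

0.242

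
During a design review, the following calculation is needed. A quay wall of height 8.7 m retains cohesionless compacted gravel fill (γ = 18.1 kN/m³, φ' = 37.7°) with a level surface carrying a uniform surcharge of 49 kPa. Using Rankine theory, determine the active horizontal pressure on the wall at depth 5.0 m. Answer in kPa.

K_a = (1 − sin φ)/(1 + sin φ) = 0.2411.
σ_v = γz + q = 18.1 × 5.0 + 49 = 139.5 kPa.
σ_h = K_a σ_v = 0.2411 × 139.5 = 33.63 kPa.

33.6 kPa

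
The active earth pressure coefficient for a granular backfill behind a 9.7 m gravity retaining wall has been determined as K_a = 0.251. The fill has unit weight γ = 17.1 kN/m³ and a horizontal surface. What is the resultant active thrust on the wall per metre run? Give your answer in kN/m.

P = ½ K_a γ H² = 0.5 × 0.251 × 17.1 × 9.7² = 201.9 kN/m.

202 kN/m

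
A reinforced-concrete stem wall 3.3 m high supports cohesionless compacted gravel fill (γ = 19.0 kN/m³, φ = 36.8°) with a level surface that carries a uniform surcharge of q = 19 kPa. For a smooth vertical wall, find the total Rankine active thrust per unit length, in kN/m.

41.7 kN/m

K_a = tan²(45° − φ/2) = 0.2508.
Soil triangle: ½ K_a γ H² = 0.5×0.2508×19.0×3.3² = 25.94 kN/m.
Surcharge rectangle: K_a q H = 0.2508×19×3.3 = 15.72 kN/m.
Total = 25.94 + 15.72 = 41.67 kN/m.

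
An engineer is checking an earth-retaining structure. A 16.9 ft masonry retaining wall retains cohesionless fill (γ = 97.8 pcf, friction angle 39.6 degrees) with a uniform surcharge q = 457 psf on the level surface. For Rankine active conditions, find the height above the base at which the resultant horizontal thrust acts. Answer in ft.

K_a = 0.2214.
Triangular part P₁ = ½K_aγH² = 3093 at H/3 = 5.633 ft; rectangular part P₂ = K_a q H = 1710 at H/2 = 8.450 ft.
ȳ = (P₁·5.633 + P₂·8.450)/(P₁+P₂) = 6.636 ft.

6.64 ft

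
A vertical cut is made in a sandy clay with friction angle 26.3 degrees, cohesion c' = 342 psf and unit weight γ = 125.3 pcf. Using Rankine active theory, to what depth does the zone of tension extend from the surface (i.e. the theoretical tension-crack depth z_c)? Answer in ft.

K_a = tan²(45° − 26.3°/2) = 0.3859; √K_a = 0.6212.
The active pressure is zero where K_a γ z = 2c√K_a, so z_c = 2c/(γ√K_a) = 2×342/(125.3×0.6212) = 8.787 ft.

8.79 ft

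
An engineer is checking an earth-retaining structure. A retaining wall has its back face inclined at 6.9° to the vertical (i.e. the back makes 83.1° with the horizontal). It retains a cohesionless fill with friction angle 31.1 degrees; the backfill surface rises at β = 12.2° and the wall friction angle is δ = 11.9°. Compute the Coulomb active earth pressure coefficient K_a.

0.405

K_a = sin²(α+φ) / [sin²α · sin(α−δ) · (1 + √{sin(φ+δ)sin(φ−β) / (sin(α−δ)sin(α+β))})²].
With α = 83.1°, φ = 31.1°, δ = 11.9°, β = 12.2°: K_a = 0.4049.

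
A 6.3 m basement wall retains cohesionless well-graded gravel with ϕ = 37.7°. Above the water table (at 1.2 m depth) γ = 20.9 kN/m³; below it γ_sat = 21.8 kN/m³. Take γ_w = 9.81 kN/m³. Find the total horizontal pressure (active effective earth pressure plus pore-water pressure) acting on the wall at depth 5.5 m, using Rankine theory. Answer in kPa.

60.7 kPa

K_a = (1 − sin φ)/(1 + sin φ) = 0.2411.
γ' = 21.8 − 9.81 = 11.99 kN/m³.
Effective vertical stress at 5.5 m: σ'_v = 20.9×1.2 + 11.99×4.30 = 76.64 kPa.
σ'_h = K_a σ'_v = 0.2411 × 76.64 = 18.47 kPa; u = γ_w × 4.30 = 42.18 kPa.
Total σ_h = 18.47 + 42.18 = 60.66 kPa.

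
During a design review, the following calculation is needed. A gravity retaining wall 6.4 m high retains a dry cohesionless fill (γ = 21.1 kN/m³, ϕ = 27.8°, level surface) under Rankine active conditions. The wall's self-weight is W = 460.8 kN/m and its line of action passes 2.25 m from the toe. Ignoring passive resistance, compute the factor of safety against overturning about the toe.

3.09

K_a = tan²(45° − 27.8°/2) = 0.3639.
P_a = ½K_aγH² = 0.5×0.3639×21.1×6.4² = 157.2 kN/m, acting at H/3 = 2.133 m above the base.
Overturning moment M_o = P_a × H/3 = 157.2 × 2.133 = 335.5.
Resisting moment M_r = W × 2.25 = 460.8 × 2.25 = 1037.
FS_overturning = M_r/M_o = 1037/335.5 = 3.091.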